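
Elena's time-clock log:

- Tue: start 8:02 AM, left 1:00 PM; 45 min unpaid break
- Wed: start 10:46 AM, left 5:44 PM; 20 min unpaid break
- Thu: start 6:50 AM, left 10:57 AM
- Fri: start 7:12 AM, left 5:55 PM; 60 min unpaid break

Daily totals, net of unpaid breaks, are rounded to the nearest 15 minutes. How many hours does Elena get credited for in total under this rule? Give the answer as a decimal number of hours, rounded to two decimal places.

24.75 hours

Tue: 8:02 AM–1:00 PM = 4 h 58 min − 45 min = 4 h 13 min → rounds to 4 h 15 min
Wed: 10:46 AM–5:44 PM = 6 h 58 min − 20 min = 6 h 38 min → rounds to 6 h 45 min
Thu: 6:50 AM–10:57 AM = 4 h 7 min → rounds to 4 h 0 min
Fri: 7:12 AM–5:55 PM = 10 h 43 min − 60 min = 9 h 43 min → rounds to 9 h 45 min
Total credited: 24 h 45 min.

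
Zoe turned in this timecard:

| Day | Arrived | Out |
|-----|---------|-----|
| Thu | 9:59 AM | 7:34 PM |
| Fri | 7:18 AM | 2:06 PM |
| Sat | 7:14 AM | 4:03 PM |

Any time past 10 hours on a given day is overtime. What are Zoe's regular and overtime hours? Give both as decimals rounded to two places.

Thu: 9:59 AM–7:34 PM = 9 h 35 min
Fri: 7:18 AM–2:06 PM = 6 h 48 min
Sat: 7:14 AM–4:03 PM = 8 h 49 min
Thu reg 9 h 35 min / OT 0 h 0 min; Fri reg 6 h 48 min / OT 0 h 0 min; Sat reg 8 h 49 min / OT 0 h 0 min.
Totals: regular 25 h 12 min, overtime 0 h 0 min.

Regular 25.20 hours, overtime 0.00 hours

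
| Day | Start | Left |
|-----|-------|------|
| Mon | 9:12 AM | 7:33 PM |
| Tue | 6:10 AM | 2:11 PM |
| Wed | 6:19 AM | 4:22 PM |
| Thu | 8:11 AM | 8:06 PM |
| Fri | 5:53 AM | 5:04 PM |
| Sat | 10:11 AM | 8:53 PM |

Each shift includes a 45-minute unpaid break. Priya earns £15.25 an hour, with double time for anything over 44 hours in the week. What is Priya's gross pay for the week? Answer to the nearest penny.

£1089.36

Mon: 9:12 AM–7:33 PM = 10 h 21 min; less 45 min break → 9 h 36 min
Tue: 6:10 AM–2:11 PM = 8 h 1 min; less 45 min break → 7 h 16 min
Wed: 6:19 AM–4:22 PM = 10 h 3 min; less 45 min break → 9 h 18 min
Thu: 8:11 AM–8:06 PM = 11 h 55 min; less 45 min break → 11 h 10 min
Fri: 5:53 AM–5:04 PM = 11 h 11 min; less 45 min break → 10 h 26 min
Sat: 10:11 AM–8:53 PM = 10 h 42 min; less 45 min break → 9 h 57 min
Total worked: 57 h 43 min = 3463 min.
Regular 44 h 0 min = 2640 min at £15.25/h; overtime 13 h 43 min = 823 min at £30.50/h.
Pay = (2640 × £15.25 + 823 × £30.50) ÷ 60 = £1089.36.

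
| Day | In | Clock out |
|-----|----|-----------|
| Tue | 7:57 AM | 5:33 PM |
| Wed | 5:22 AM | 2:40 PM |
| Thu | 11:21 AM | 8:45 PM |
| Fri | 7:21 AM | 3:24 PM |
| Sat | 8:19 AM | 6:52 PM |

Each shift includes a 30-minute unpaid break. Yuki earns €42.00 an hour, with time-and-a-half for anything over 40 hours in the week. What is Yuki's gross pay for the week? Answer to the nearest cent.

€1957.20

Tue: 7:57 AM–5:33 PM = 9 h 36 min; less 30 min break → 9 h 6 min
Wed: 5:22 AM–2:40 PM = 9 h 18 min; less 30 min break → 8 h 48 min
Thu: 11:21 AM–8:45 PM = 9 h 24 min; less 30 min break → 8 h 54 min
Fri: 7:21 AM–3:24 PM = 8 h 3 min; less 30 min break → 7 h 33 min
Sat: 8:19 AM–6:52 PM = 10 h 33 min; less 30 min break → 10 h 3 min
Total worked: 44 h 24 min = 2664 min.
Regular 40 h 0 min = 2400 min at €42.00/h; overtime 4 h 24 min = 264 min at €63.00/h.
Pay = (2400 × €42.00 + 264 × €63.00) ÷ 60 = €1957.20.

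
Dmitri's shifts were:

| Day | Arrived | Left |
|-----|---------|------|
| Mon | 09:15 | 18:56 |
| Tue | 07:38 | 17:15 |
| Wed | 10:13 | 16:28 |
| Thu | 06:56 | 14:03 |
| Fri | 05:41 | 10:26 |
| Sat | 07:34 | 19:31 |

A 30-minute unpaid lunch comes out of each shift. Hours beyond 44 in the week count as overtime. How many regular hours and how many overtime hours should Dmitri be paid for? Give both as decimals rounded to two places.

Mon: 09:15–18:56 = 9 h 41 min; less 30 min break → 9 h 11 min
Tue: 07:38–17:15 = 9 h 37 min; less 30 min break → 9 h 7 min
Wed: 10:13–16:28 = 6 h 15 min; less 30 min break → 5 h 45 min
Thu: 06:56–14:03 = 7 h 7 min; less 30 min break → 6 h 37 min
Fri: 05:41–10:26 = 4 h 45 min; less 30 min break → 4 h 15 min
Sat: 07:34–19:31 = 11 h 57 min; less 30 min break → 11 h 27 min
Total worked: 46 h 22 min = 46.37 h.
Threshold 44 h → overtime 2 h 22 min, regular 44 h 0 min.

Regular 44.00 hours, overtime 2.37 hours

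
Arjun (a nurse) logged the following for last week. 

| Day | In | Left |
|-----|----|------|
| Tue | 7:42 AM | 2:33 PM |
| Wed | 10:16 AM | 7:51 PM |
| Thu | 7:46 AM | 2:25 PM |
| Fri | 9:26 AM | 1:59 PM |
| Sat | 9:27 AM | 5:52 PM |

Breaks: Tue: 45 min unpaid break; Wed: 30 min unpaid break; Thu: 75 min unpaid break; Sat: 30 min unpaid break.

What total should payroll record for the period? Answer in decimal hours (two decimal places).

33.05 hours

Tue: 7:42 AM–2:33 PM = 6 h 51 min; less 45 min break → 6 h 6 min
Wed: 10:16 AM–7:51 PM = 9 h 35 min; less 30 min break → 9 h 5 min
Thu: 7:46 AM–2:25 PM = 6 h 39 min; less 75 min break → 5 h 24 min
Fri: 9:26 AM–1:59 PM = 4 h 33 min
Sat: 9:27 AM–5:52 PM = 8 h 25 min; less 30 min break → 7 h 55 min
Total: 6 h 6 min + 9 h 5 min + 5 h 24 min + 4 h 33 min + 7 h 55 min = 33 h 3 min.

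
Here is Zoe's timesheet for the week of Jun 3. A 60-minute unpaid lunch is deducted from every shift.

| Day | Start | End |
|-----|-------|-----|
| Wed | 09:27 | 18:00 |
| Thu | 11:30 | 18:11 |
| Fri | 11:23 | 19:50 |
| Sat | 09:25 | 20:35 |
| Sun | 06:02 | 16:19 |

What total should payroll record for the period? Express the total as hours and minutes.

Wed: 09:27–18:00 = 8 h 33 min; less 60 min break → 7 h 33 min
Thu: 11:30–18:11 = 6 h 41 min; less 60 min break → 5 h 41 min
Fri: 11:23–19:50 = 8 h 27 min; less 60 min break → 7 h 27 min
Sat: 09:25–20:35 = 11 h 10 min; less 60 min break → 10 h 10 min
Sun: 06:02–16:19 = 10 h 17 min; less 60 min break → 9 h 17 min
Total: 7 h 33 min + 5 h 41 min + 7 h 27 min + 10 h 10 min + 9 h 17 min = 40 h 8 min.

40 h 8 min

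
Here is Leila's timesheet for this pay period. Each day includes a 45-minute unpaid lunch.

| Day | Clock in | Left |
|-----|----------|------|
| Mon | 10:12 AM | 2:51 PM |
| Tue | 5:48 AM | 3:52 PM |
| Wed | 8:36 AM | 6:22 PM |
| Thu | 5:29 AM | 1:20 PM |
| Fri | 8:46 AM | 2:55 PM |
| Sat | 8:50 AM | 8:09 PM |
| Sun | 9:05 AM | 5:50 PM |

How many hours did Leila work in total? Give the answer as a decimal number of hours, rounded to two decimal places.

53.30 hours

Mon: 10:12 AM–2:51 PM = 4 h 39 min; less 45 min break → 3 h 54 min
Tue: 5:48 AM–3:52 PM = 10 h 4 min; less 45 min break → 9 h 19 min
Wed: 8:36 AM–6:22 PM = 9 h 46 min; less 45 min break → 9 h 1 min
Thu: 5:29 AM–1:20 PM = 7 h 51 min; less 45 min break → 7 h 6 min
Fri: 8:46 AM–2:55 PM = 6 h 9 min; less 45 min break → 5 h 24 min
Sat: 8:50 AM–8:09 PM = 11 h 19 min; less 45 min break → 10 h 34 min
Sun: 9:05 AM–5:50 PM = 8 h 45 min; less 45 min break → 8 h 0 min
Total: 3 h 54 min + 9 h 19 min + 9 h 1 min + 7 h 6 min + 5 h 24 min + 10 h 34 min + 8 h 0 min = 53 h 18 min.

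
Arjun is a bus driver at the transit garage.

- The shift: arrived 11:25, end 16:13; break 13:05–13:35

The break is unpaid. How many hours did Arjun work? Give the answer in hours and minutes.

4 h 18 min

The shift: 11:25–16:13 = 4 h 48 min; less 30 min break → 4 h 18 min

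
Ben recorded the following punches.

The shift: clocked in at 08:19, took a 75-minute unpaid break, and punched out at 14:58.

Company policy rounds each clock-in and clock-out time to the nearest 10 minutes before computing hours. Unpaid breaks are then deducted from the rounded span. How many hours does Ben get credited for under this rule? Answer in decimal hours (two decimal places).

The shift: in 08:19→08:20, out 14:58→15:00; 6 h 40 min − 75 min = 5 h 25 min

5.42 hours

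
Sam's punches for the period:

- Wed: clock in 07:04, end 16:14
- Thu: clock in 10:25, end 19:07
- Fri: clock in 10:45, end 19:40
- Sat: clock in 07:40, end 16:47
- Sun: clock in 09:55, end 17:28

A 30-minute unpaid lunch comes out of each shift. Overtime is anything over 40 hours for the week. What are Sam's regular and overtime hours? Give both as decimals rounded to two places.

Regular 40.00 hours, overtime 0.95 hours

Wed: 07:04–16:14 = 9 h 10 min; less 30 min break → 8 h 40 min
Thu: 10:25–19:07 = 8 h 42 min; less 30 min break → 8 h 12 min
Fri: 10:45–19:40 = 8 h 55 min; less 30 min break → 8 h 25 min
Sat: 07:40–16:47 = 9 h 7 min; less 30 min break → 8 h 37 min
Sun: 09:55–17:28 = 7 h 33 min; less 30 min break → 7 h 3 min
Total worked: 40 h 57 min = 40.95 h.
Threshold 40 h → overtime 0 h 57 min, regular 40 h 0 min.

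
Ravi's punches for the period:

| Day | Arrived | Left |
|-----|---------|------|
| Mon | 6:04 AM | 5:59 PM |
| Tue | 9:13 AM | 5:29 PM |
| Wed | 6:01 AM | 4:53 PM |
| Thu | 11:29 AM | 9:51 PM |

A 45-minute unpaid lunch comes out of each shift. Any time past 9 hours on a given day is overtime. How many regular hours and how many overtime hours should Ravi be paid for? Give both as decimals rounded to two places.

Mon: 6:04 AM–5:59 PM = 11 h 55 min; less 45 min break → 11 h 10 min
Tue: 9:13 AM–5:29 PM = 8 h 16 min; less 45 min break → 7 h 31 min
Wed: 6:01 AM–4:53 PM = 10 h 52 min; less 45 min break → 10 h 7 min
Thu: 11:29 AM–9:51 PM = 10 h 22 min; less 45 min break → 9 h 37 min
Mon reg 9 h 0 min / OT 2 h 10 min; Tue reg 7 h 31 min / OT 0 h 0 min; Wed reg 9 h 0 min / OT 1 h 7 min; Thu reg 9 h 0 min / OT 0 h 37 min.
Totals: regular 34 h 31 min, overtime 3 h 54 min.

Regular 34.52 hours, overtime 3.90 hours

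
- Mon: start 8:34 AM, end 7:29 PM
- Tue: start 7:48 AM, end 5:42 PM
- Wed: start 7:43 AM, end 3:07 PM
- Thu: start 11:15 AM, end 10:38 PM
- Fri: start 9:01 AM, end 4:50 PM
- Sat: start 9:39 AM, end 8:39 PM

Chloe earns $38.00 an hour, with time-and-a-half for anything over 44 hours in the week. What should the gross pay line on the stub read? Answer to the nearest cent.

$2493.75

Mon: 8:34 AM–7:29 PM = 10 h 55 min
Tue: 7:48 AM–5:42 PM = 9 h 54 min
Wed: 7:43 AM–3:07 PM = 7 h 24 min
Thu: 11:15 AM–10:38 PM = 11 h 23 min
Fri: 9:01 AM–4:50 PM = 7 h 49 min
Sat: 9:39 AM–8:39 PM = 11 h 0 min
Total worked: 58 h 25 min = 3505 min.
Regular 44 h 0 min = 2640 min at $38.00/h; overtime 14 h 25 min = 865 min at $57.00/h.
Pay = (2640 × $38.00 + 865 × $57.00) ÷ 60 = $2493.75.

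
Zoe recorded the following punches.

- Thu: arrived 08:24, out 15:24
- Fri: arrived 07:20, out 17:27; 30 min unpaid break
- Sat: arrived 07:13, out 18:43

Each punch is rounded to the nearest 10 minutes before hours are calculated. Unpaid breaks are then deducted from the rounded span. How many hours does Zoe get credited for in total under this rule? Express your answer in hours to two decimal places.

28.17 hours

Thu: in 08:24→08:20, out 15:24→15:20; 7 h 0 min
Fri: in 07:20→07:20, out 17:27→17:30; 10 h 10 min − 30 min = 9 h 40 min
Sat: in 07:13→07:10, out 18:43→18:40; 11 h 30 min
Total credited: 28 h 10 min.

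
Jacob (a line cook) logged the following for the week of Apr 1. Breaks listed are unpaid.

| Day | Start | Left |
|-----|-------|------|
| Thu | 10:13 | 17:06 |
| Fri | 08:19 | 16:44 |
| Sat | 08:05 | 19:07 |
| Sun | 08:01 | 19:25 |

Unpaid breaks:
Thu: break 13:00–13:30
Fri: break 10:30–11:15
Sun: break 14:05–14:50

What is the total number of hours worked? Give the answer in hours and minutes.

Thu: 10:13–17:06 = 6 h 53 min; less 30 min break → 6 h 23 min
Fri: 08:19–16:44 = 8 h 25 min; less 45 min break → 7 h 40 min
Sat: 08:05–19:07 = 11 h 2 min
Sun: 08:01–19:25 = 11 h 24 min; less 45 min break → 10 h 39 min
Total: 6 h 23 min + 7 h 40 min + 11 h 2 min + 10 h 39 min = 35 h 44 min.

35 h 44 min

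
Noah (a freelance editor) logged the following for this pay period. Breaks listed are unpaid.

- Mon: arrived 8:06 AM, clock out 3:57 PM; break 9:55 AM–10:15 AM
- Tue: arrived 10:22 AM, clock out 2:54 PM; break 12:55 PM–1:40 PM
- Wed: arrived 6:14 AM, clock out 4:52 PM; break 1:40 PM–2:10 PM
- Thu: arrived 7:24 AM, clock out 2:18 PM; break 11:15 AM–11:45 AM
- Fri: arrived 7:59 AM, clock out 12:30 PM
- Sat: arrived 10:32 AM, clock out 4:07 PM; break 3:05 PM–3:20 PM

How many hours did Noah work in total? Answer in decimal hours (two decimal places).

37.68 hours

Mon: 8:06 AM–3:57 PM = 7 h 51 min; less 20 min break → 7 h 31 min
Tue: 10:22 AM–2:54 PM = 4 h 32 min; less 45 min break → 3 h 47 min
Wed: 6:14 AM–4:52 PM = 10 h 38 min; less 30 min break → 10 h 8 min
Thu: 7:24 AM–2:18 PM = 6 h 54 min; less 30 min break → 6 h 24 min
Fri: 7:59 AM–12:30 PM = 4 h 31 min
Sat: 10:32 AM–4:07 PM = 5 h 35 min; less 15 min break → 5 h 20 min
Total: 7 h 31 min + 3 h 47 min + 10 h 8 min + 6 h 24 min + 4 h 31 min + 5 h 20 min = 37 h 41 min.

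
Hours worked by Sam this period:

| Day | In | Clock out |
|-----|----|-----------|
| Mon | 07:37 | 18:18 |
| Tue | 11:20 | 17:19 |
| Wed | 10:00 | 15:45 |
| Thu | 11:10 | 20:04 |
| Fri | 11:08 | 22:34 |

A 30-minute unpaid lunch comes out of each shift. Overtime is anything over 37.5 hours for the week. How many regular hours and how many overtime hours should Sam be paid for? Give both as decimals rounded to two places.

Regular 37.50 hours, overtime 2.75 hours

Mon: 07:37–18:18 = 10 h 41 min; less 30 min break → 10 h 11 min
Tue: 11:20–17:19 = 5 h 59 min; less 30 min break → 5 h 29 min
Wed: 10:00–15:45 = 5 h 45 min; less 30 min break → 5 h 15 min
Thu: 11:10–20:04 = 8 h 54 min; less 30 min break → 8 h 24 min
Fri: 11:08–22:34 = 11 h 26 min; less 30 min break → 10 h 56 min
Total worked: 40 h 15 min = 40.25 h.
Threshold 37.5 h → overtime 2 h 45 min, regular 37 h 30 min.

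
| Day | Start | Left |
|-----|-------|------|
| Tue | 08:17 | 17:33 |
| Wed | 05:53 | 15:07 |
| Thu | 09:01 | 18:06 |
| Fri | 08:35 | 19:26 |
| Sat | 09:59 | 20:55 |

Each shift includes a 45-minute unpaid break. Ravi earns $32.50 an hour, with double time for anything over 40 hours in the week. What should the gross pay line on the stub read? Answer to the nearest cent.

Tue: 08:17–17:33 = 9 h 16 min; less 45 min break → 8 h 31 min
Wed: 05:53–15:07 = 9 h 14 min; less 45 min break → 8 h 29 min
Thu: 09:01–18:06 = 9 h 5 min; less 45 min break → 8 h 20 min
Fri: 08:35–19:26 = 10 h 51 min; less 45 min break → 10 h 6 min
Sat: 09:59–20:55 = 10 h 56 min; less 45 min break → 10 h 11 min
Total worked: 45 h 37 min = 2737 min.
Regular 40 h 0 min = 2400 min at $32.50/h; overtime 5 h 37 min = 337 min at $65.00/h.
Pay = (2400 × $32.50 + 337 × $65.00) ÷ 60 = $1665.08.

$1665.08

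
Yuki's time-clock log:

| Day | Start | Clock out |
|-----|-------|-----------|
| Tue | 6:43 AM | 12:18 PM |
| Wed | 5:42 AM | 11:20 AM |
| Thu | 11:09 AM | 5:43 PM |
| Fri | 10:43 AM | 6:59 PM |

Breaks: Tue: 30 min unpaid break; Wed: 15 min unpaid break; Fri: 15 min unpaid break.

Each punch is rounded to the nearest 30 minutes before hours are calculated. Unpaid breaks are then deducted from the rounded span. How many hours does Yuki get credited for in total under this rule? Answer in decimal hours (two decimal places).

Tue: in 6:43 AM→6:30 AM, out 12:18 PM→12:30 PM; 6 h 0 min − 30 min = 5 h 30 min
Wed: in 5:42 AM→5:30 AM, out 11:20 AM→11:30 AM; 6 h 0 min − 15 min = 5 h 45 min
Thu: in 11:09 AM→11:00 AM, out 5:43 PM→5:30 PM; 6 h 30 min
Fri: in 10:43 AM→10:30 AM, out 6:59 PM→7:00 PM; 8 h 30 min − 15 min = 8 h 15 min
Total credited: 26 h 0 min.

26.00 hours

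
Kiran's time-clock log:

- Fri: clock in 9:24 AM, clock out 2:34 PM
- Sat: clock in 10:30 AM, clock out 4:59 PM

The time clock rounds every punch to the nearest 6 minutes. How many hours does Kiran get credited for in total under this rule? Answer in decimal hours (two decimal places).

Fri: in 9:24 AM→9:24 AM, out 2:34 PM→2:36 PM; 5 h 12 min
Sat: in 10:30 AM→10:30 AM, out 4:59 PM→5:00 PM; 6 h 30 min
Total credited: 11 h 42 min.

11.70 hours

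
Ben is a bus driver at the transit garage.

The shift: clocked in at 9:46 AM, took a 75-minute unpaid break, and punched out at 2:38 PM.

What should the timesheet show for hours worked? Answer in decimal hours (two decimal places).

3.62 hours

The shift: 9:46 AM–2:38 PM = 4 h 52 min; less 75 min break → 3 h 37 min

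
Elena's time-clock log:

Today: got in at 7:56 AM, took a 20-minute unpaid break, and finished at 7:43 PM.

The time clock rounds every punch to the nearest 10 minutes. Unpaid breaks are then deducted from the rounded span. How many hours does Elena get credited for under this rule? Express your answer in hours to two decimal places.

Today: in 7:56 AM→8:00 AM, out 7:43 PM→7:40 PM; 11 h 40 min − 20 min = 11 h 20 min

11.33 hours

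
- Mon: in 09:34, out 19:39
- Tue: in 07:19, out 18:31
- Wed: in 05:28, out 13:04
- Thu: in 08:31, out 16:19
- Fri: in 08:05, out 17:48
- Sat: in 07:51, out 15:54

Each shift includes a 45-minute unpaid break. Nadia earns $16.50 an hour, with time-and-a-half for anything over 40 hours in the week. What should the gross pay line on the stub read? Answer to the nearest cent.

Mon: 09:34–19:39 = 10 h 5 min; less 45 min break → 9 h 20 min
Tue: 07:19–18:31 = 11 h 12 min; less 45 min break → 10 h 27 min
Wed: 05:28–13:04 = 7 h 36 min; less 45 min break → 6 h 51 min
Thu: 08:31–16:19 = 7 h 48 min; less 45 min break → 7 h 3 min
Fri: 08:05–17:48 = 9 h 43 min; less 45 min break → 8 h 58 min
Sat: 07:51–15:54 = 8 h 3 min; less 45 min break → 7 h 18 min
Total worked: 49 h 57 min = 2997 min.
Regular 40 h 0 min = 2400 min at $16.50/h; overtime 9 h 57 min = 597 min at $24.75/h.
Pay = (2400 × $16.50 + 597 × $24.75) ÷ 60 = $906.26.

$906.26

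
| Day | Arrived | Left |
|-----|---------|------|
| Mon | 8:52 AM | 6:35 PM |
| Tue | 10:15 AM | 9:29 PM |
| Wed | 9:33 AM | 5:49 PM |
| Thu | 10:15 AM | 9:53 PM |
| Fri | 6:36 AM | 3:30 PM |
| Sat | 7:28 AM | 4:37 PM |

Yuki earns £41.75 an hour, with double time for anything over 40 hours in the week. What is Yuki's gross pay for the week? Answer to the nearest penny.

Mon: 8:52 AM–6:35 PM = 9 h 43 min
Tue: 10:15 AM–9:29 PM = 11 h 14 min
Wed: 9:33 AM–5:49 PM = 8 h 16 min
Thu: 10:15 AM–9:53 PM = 11 h 38 min
Fri: 6:36 AM–3:30 PM = 8 h 54 min
Sat: 7:28 AM–4:37 PM = 9 h 9 min
Total worked: 58 h 54 min = 3534 min.
Regular 40 h 0 min = 2400 min at £41.75/h; overtime 18 h 54 min = 1134 min at £83.50/h.
Pay = (2400 × £41.75 + 1134 × £83.50) ÷ 60 = £3248.15.

£3248.15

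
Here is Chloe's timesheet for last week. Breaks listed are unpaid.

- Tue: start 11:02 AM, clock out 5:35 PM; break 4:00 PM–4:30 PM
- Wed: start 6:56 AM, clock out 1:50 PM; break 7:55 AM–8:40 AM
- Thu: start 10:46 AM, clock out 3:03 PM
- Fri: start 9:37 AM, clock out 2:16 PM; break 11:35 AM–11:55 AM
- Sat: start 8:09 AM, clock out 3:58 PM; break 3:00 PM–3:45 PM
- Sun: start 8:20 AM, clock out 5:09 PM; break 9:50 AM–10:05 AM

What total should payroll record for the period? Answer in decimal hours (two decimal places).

36.43 hours

Tue: 11:02 AM–5:35 PM = 6 h 33 min; less 30 min break → 6 h 3 min
Wed: 6:56 AM–1:50 PM = 6 h 54 min; less 45 min break → 6 h 9 min
Thu: 10:46 AM–3:03 PM = 4 h 17 min
Fri: 9:37 AM–2:16 PM = 4 h 39 min; less 20 min break → 4 h 19 min
Sat: 8:09 AM–3:58 PM = 7 h 49 min; less 45 min break → 7 h 4 min
Sun: 8:20 AM–5:09 PM = 8 h 49 min; less 15 min break → 8 h 34 min
Total: 6 h 3 min + 6 h 9 min + 4 h 17 min + 4 h 19 min + 7 h 4 min + 8 h 34 min = 36 h 26 min.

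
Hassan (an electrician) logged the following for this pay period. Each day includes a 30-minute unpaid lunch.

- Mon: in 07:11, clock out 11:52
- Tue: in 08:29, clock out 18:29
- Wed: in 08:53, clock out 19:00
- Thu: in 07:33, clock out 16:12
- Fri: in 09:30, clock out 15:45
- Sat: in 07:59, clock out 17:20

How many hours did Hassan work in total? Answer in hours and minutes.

Mon: 07:11–11:52 = 4 h 41 min; less 30 min break → 4 h 11 min
Tue: 08:29–18:29 = 10 h 0 min; less 30 min break → 9 h 30 min
Wed: 08:53–19:00 = 10 h 7 min; less 30 min break → 9 h 37 min
Thu: 07:33–16:12 = 8 h 39 min; less 30 min break → 8 h 9 min
Fri: 09:30–15:45 = 6 h 15 min; less 30 min break → 5 h 45 min
Sat: 07:59–17:20 = 9 h 21 min; less 30 min break → 8 h 51 min
Total: 4 h 11 min + 9 h 30 min + 9 h 37 min + 8 h 9 min + 5 h 45 min + 8 h 51 min = 46 h 3 min.

46 h 3 min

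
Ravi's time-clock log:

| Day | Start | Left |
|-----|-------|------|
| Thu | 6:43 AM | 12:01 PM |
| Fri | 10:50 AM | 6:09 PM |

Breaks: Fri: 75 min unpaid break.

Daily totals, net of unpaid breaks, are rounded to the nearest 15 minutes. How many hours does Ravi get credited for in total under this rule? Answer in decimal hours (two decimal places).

11.25 hours

Thu: 6:43 AM–12:01 PM = 5 h 18 min → rounds to 5 h 15 min
Fri: 10:50 AM–6:09 PM = 7 h 19 min − 75 min = 6 h 4 min → rounds to 6 h 0 min
Total credited: 11 h 15 min.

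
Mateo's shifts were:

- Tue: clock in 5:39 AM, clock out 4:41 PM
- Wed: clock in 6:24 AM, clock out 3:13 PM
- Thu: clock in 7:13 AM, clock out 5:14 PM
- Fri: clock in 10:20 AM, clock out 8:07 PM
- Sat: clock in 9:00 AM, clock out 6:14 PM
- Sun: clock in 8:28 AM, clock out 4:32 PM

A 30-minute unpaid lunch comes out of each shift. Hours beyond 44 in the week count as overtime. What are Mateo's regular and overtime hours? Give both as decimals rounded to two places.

Regular 44.00 hours, overtime 9.95 hours

Tue: 5:39 AM–4:41 PM = 11 h 2 min; less 30 min break → 10 h 32 min
Wed: 6:24 AM–3:13 PM = 8 h 49 min; less 30 min break → 8 h 19 min
Thu: 7:13 AM–5:14 PM = 10 h 1 min; less 30 min break → 9 h 31 min
Fri: 10:20 AM–8:07 PM = 9 h 47 min; less 30 min break → 9 h 17 min
Sat: 9:00 AM–6:14 PM = 9 h 14 min; less 30 min break → 8 h 44 min
Sun: 8:28 AM–4:32 PM = 8 h 4 min; less 30 min break → 7 h 34 min
Total worked: 53 h 57 min = 53.95 h.
Threshold 44 h → overtime 9 h 57 min, regular 44 h 0 min.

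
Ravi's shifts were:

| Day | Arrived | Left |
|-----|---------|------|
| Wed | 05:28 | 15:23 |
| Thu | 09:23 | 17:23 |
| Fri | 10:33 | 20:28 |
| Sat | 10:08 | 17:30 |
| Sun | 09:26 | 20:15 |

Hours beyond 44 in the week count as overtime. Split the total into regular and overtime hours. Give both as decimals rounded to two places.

Wed: 05:28–15:23 = 9 h 55 min
Thu: 09:23–17:23 = 8 h 0 min
Fri: 10:33–20:28 = 9 h 55 min
Sat: 10:08–17:30 = 7 h 22 min
Sun: 09:26–20:15 = 10 h 49 min
Total worked: 46 h 1 min = 46.02 h.
Threshold 44 h → overtime 2 h 1 min, regular 44 h 0 min.

Regular 44.00 hours, overtime 2.02 hours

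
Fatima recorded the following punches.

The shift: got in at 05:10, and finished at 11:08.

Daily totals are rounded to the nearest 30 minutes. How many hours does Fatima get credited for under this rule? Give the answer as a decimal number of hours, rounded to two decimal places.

6.00 hours

The shift: 05:10–11:08 = 5 h 58 min → rounds to 6 h 0 min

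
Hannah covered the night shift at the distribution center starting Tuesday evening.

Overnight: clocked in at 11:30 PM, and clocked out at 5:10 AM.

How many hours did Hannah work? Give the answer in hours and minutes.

5 h 40 min

Overnight: 11:30 PM → midnight = 0 h 30 min; midnight → 5:10 AM = 5 h 10 min; span 5 h 40 min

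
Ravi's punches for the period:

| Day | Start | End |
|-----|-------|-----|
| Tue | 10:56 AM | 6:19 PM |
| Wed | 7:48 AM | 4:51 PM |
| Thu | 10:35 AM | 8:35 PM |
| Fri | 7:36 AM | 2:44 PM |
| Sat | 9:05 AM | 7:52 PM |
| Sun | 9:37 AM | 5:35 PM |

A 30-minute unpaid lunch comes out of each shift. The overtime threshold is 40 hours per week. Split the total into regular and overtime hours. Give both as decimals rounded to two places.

Tue: 10:56 AM–6:19 PM = 7 h 23 min; less 30 min break → 6 h 53 min
Wed: 7:48 AM–4:51 PM = 9 h 3 min; less 30 min break → 8 h 33 min
Thu: 10:35 AM–8:35 PM = 10 h 0 min; less 30 min break → 9 h 30 min
Fri: 7:36 AM–2:44 PM = 7 h 8 min; less 30 min break → 6 h 38 min
Sat: 9:05 AM–7:52 PM = 10 h 47 min; less 30 min break → 10 h 17 min
Sun: 9:37 AM–5:35 PM = 7 h 58 min; less 30 min break → 7 h 28 min
Total worked: 49 h 19 min = 49.32 h.
Threshold 40 h → overtime 9 h 19 min, regular 40 h 0 min.

Regular 40.00 hours, overtime 9.32 hours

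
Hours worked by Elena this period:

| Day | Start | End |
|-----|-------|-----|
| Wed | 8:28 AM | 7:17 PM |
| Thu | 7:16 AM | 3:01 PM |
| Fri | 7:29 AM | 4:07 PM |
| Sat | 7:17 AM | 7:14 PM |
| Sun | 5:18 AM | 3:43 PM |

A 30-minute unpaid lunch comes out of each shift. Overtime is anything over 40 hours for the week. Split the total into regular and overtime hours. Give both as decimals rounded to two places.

Wed: 8:28 AM–7:17 PM = 10 h 49 min; less 30 min break → 10 h 19 min
Thu: 7:16 AM–3:01 PM = 7 h 45 min; less 30 min break → 7 h 15 min
Fri: 7:29 AM–4:07 PM = 8 h 38 min; less 30 min break → 8 h 8 min
Sat: 7:17 AM–7:14 PM = 11 h 57 min; less 30 min break → 11 h 27 min
Sun: 5:18 AM–3:43 PM = 10 h 25 min; less 30 min break → 9 h 55 min
Total worked: 47 h 4 min = 47.07 h.
Threshold 40 h → overtime 7 h 4 min, regular 40 h 0 min.

Regular 40.00 hours, overtime 7.07 hours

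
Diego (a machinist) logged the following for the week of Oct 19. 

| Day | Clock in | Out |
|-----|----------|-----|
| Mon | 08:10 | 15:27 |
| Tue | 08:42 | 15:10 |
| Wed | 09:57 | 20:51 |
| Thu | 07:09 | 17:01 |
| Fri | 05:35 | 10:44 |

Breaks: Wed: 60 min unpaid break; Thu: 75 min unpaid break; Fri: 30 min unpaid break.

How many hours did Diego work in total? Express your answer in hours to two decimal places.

36.92 hours

Mon: 08:10–15:27 = 7 h 17 min
Tue: 08:42–15:10 = 6 h 28 min
Wed: 09:57–20:51 = 10 h 54 min; less 60 min break → 9 h 54 min
Thu: 07:09–17:01 = 9 h 52 min; less 75 min break → 8 h 37 min
Fri: 05:35–10:44 = 5 h 9 min; less 30 min break → 4 h 39 min
Total: 7 h 17 min + 6 h 28 min + 9 h 54 min + 8 h 37 min + 4 h 39 min = 36 h 55 min.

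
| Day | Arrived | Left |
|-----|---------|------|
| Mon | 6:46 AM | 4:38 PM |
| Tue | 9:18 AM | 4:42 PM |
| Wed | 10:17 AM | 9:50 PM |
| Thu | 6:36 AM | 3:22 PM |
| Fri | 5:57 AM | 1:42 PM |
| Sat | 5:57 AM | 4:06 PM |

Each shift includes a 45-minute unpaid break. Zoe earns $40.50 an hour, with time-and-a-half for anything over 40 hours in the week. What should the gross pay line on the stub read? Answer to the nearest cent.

Mon: 6:46 AM–4:38 PM = 9 h 52 min; less 45 min break → 9 h 7 min
Tue: 9:18 AM–4:42 PM = 7 h 24 min; less 45 min break → 6 h 39 min
Wed: 10:17 AM–9:50 PM = 11 h 33 min; less 45 min break → 10 h 48 min
Thu: 6:36 AM–3:22 PM = 8 h 46 min; less 45 min break → 8 h 1 min
Fri: 5:57 AM–1:42 PM = 7 h 45 min; less 45 min break → 7 h 0 min
Sat: 5:57 AM–4:06 PM = 10 h 9 min; less 45 min break → 9 h 24 min
Total worked: 50 h 59 min = 3059 min.
Regular 40 h 0 min = 2400 min at $40.50/h; overtime 10 h 59 min = 659 min at $60.75/h.
Pay = (2400 × $40.50 + 659 × $60.75) ÷ 60 = $2287.24.

$2287.24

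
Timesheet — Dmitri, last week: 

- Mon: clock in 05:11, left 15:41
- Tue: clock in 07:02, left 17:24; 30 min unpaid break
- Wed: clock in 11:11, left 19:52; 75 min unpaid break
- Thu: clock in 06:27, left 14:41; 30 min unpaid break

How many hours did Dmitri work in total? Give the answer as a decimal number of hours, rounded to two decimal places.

35.53 hours

Mon: 05:11–15:41 = 10 h 30 min
Tue: 07:02–17:24 = 10 h 22 min; less 30 min break → 9 h 52 min
Wed: 11:11–19:52 = 8 h 41 min; less 75 min break → 7 h 26 min
Thu: 06:27–14:41 = 8 h 14 min; less 30 min break → 7 h 44 min
Total: 10 h 30 min + 9 h 52 min + 7 h 26 min + 7 h 44 min = 35 h 32 min.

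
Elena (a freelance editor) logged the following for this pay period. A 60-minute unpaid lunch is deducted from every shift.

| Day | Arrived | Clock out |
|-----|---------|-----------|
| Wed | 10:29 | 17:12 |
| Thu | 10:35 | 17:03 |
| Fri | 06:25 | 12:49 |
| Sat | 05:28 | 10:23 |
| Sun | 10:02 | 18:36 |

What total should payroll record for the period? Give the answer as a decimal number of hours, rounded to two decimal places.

Wed: 10:29–17:12 = 6 h 43 min; less 60 min break → 5 h 43 min
Thu: 10:35–17:03 = 6 h 28 min; less 60 min break → 5 h 28 min
Fri: 06:25–12:49 = 6 h 24 min; less 60 min break → 5 h 24 min
Sat: 05:28–10:23 = 4 h 55 min; less 60 min break → 3 h 55 min
Sun: 10:02–18:36 = 8 h 34 min; less 60 min break → 7 h 34 min
Total: 5 h 43 min + 5 h 28 min + 5 h 24 min + 3 h 55 min + 7 h 34 min = 28 h 4 min.

28.07 hours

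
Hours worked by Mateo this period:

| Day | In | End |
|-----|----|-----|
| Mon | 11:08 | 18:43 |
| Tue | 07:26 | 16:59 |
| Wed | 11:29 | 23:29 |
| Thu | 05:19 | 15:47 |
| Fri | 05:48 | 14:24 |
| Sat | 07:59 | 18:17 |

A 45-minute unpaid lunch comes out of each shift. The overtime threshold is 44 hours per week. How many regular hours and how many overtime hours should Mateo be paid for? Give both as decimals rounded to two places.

Regular 44.00 hours, overtime 10.00 hours

Mon: 11:08–18:43 = 7 h 35 min; less 45 min break → 6 h 50 min
Tue: 07:26–16:59 = 9 h 33 min; less 45 min break → 8 h 48 min
Wed: 11:29–23:29 = 12 h 0 min; less 45 min break → 11 h 15 min
Thu: 05:19–15:47 = 10 h 28 min; less 45 min break → 9 h 43 min
Fri: 05:48–14:24 = 8 h 36 min; less 45 min break → 7 h 51 min
Sat: 07:59–18:17 = 10 h 18 min; less 45 min break → 9 h 33 min
Total worked: 54 h 0 min = 54.00 h.
Threshold 44 h → overtime 10 h 0 min, regular 44 h 0 min.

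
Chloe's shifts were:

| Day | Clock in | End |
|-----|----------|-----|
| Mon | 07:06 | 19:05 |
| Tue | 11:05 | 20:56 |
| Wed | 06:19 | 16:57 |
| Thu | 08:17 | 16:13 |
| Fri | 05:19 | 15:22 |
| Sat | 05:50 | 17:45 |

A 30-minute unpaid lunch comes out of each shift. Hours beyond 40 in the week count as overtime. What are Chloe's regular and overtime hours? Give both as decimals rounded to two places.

Regular 40.00 hours, overtime 19.37 hours

Mon: 07:06–19:05 = 11 h 59 min; less 30 min break → 11 h 29 min
Tue: 11:05–20:56 = 9 h 51 min; less 30 min break → 9 h 21 min
Wed: 06:19–16:57 = 10 h 38 min; less 30 min break → 10 h 8 min
Thu: 08:17–16:13 = 7 h 56 min; less 30 min break → 7 h 26 min
Fri: 05:19–15:22 = 10 h 3 min; less 30 min break → 9 h 33 min
Sat: 05:50–17:45 = 11 h 55 min; less 30 min break → 11 h 25 min
Total worked: 59 h 22 min = 59.37 h.
Threshold 40 h → overtime 19 h 22 min, regular 40 h 0 min.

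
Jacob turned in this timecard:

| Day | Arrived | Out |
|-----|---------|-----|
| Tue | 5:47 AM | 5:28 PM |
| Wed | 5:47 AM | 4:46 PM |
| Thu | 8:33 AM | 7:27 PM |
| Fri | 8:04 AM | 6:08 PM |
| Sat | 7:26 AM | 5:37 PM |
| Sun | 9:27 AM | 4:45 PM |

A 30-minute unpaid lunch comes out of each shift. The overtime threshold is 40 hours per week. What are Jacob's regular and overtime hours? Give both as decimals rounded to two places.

Tue: 5:47 AM–5:28 PM = 11 h 41 min; less 30 min break → 11 h 11 min
Wed: 5:47 AM–4:46 PM = 10 h 59 min; less 30 min break → 10 h 29 min
Thu: 8:33 AM–7:27 PM = 10 h 54 min; less 30 min break → 10 h 24 min
Fri: 8:04 AM–6:08 PM = 10 h 4 min; less 30 min break → 9 h 34 min
Sat: 7:26 AM–5:37 PM = 10 h 11 min; less 30 min break → 9 h 41 min
Sun: 9:27 AM–4:45 PM = 7 h 18 min; less 30 min break → 6 h 48 min
Total worked: 58 h 7 min = 58.12 h.
Threshold 40 h → overtime 18 h 7 min, regular 40 h 0 min.

Regular 40.00 hours, overtime 18.12 hours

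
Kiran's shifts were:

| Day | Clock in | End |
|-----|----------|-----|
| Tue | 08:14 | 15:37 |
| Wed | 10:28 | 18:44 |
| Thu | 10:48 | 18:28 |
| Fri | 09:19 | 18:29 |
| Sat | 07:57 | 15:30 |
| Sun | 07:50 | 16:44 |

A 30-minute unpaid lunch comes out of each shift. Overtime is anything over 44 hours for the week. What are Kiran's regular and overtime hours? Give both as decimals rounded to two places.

Regular 44.00 hours, overtime 1.93 hours

Tue: 08:14–15:37 = 7 h 23 min; less 30 min break → 6 h 53 min
Wed: 10:28–18:44 = 8 h 16 min; less 30 min break → 7 h 46 min
Thu: 10:48–18:28 = 7 h 40 min; less 30 min break → 7 h 10 min
Fri: 09:19–18:29 = 9 h 10 min; less 30 min break → 8 h 40 min
Sat: 07:57–15:30 = 7 h 33 min; less 30 min break → 7 h 3 min
Sun: 07:50–16:44 = 8 h 54 min; less 30 min break → 8 h 24 min
Total worked: 45 h 56 min = 45.93 h.
Threshold 44 h → overtime 1 h 56 min, regular 44 h 0 min.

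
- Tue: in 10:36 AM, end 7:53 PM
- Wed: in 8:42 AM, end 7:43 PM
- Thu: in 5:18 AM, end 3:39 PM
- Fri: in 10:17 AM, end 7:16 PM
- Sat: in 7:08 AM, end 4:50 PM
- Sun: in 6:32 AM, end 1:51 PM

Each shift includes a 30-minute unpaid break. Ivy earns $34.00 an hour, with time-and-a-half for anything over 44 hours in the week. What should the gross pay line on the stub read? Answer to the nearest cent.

$1988.15

Tue: 10:36 AM–7:53 PM = 9 h 17 min; less 30 min break → 8 h 47 min
Wed: 8:42 AM–7:43 PM = 11 h 1 min; less 30 min break → 10 h 31 min
Thu: 5:18 AM–3:39 PM = 10 h 21 min; less 30 min break → 9 h 51 min
Fri: 10:17 AM–7:16 PM = 8 h 59 min; less 30 min break → 8 h 29 min
Sat: 7:08 AM–4:50 PM = 9 h 42 min; less 30 min break → 9 h 12 min
Sun: 6:32 AM–1:51 PM = 7 h 19 min; less 30 min break → 6 h 49 min
Total worked: 53 h 39 min = 3219 min.
Regular 44 h 0 min = 2640 min at $34.00/h; overtime 9 h 39 min = 579 min at $51.00/h.
Pay = (2640 × $34.00 + 579 × $51.00) ÷ 60 = $1988.15.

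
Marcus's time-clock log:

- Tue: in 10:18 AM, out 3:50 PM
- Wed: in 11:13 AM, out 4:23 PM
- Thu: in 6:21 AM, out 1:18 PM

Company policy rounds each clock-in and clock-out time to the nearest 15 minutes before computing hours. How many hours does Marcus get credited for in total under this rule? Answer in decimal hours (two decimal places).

17.75 hours

Tue: in 10:18 AM→10:15 AM, out 3:50 PM→3:45 PM; 5 h 30 min
Wed: in 11:13 AM→11:15 AM, out 4:23 PM→4:30 PM; 5 h 15 min
Thu: in 6:21 AM→6:15 AM, out 1:18 PM→1:15 PM; 7 h 0 min
Total credited: 17 h 45 min.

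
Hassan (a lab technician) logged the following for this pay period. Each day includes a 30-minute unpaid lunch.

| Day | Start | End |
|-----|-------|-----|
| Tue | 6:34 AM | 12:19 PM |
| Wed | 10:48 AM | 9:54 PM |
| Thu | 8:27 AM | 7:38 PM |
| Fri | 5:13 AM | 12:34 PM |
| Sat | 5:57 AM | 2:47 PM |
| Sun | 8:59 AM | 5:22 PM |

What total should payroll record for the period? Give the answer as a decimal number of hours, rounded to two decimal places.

49.60 hours

Tue: 6:34 AM–12:19 PM = 5 h 45 min; less 30 min break → 5 h 15 min
Wed: 10:48 AM–9:54 PM = 11 h 6 min; less 30 min break → 10 h 36 min
Thu: 8:27 AM–7:38 PM = 11 h 11 min; less 30 min break → 10 h 41 min
Fri: 5:13 AM–12:34 PM = 7 h 21 min; less 30 min break → 6 h 51 min
Sat: 5:57 AM–2:47 PM = 8 h 50 min; less 30 min break → 8 h 20 min
Sun: 8:59 AM–5:22 PM = 8 h 23 min; less 30 min break → 7 h 53 min
Total: 5 h 15 min + 10 h 36 min + 10 h 41 min + 6 h 51 min + 8 h 20 min + 7 h 53 min = 49 h 36 min.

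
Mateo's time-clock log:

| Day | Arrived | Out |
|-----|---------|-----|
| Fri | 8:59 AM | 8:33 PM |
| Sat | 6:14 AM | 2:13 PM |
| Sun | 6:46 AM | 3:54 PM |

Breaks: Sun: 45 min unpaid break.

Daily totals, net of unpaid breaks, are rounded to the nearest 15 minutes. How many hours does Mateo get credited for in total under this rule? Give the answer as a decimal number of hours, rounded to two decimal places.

28.00 hours

Fri: 8:59 AM–8:33 PM = 11 h 34 min → rounds to 11 h 30 min
Sat: 6:14 AM–2:13 PM = 7 h 59 min → rounds to 8 h 0 min
Sun: 6:46 AM–3:54 PM = 9 h 8 min − 45 min = 8 h 23 min → rounds to 8 h 30 min
Total credited: 28 h 0 min.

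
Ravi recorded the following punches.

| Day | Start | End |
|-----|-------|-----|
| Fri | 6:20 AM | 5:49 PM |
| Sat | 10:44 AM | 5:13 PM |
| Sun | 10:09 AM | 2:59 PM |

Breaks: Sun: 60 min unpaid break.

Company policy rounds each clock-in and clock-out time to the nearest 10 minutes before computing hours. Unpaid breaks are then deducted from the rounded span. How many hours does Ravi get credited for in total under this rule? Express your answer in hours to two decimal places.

Fri: in 6:20 AM→6:20 AM, out 5:49 PM→5:50 PM; 11 h 30 min
Sat: in 10:44 AM→10:40 AM, out 5:13 PM→5:10 PM; 6 h 30 min
Sun: in 10:09 AM→10:10 AM, out 2:59 PM→3:00 PM; 4 h 50 min − 60 min = 3 h 50 min
Total credited: 21 h 50 min.

21.83 hours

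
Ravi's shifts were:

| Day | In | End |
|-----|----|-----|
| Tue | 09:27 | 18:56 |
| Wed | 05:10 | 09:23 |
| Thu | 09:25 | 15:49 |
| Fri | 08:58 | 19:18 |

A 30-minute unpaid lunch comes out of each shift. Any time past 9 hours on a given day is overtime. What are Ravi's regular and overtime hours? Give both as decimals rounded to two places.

Regular 27.60 hours, overtime 0.83 hours

Tue: 09:27–18:56 = 9 h 29 min; less 30 min break → 8 h 59 min
Wed: 05:10–09:23 = 4 h 13 min; less 30 min break → 3 h 43 min
Thu: 09:25–15:49 = 6 h 24 min; less 30 min break → 5 h 54 min
Fri: 08:58–19:18 = 10 h 20 min; less 30 min break → 9 h 50 min
Tue reg 8 h 59 min / OT 0 h 0 min; Wed reg 3 h 43 min / OT 0 h 0 min; Thu reg 5 h 54 min / OT 0 h 0 min; Fri reg 9 h 0 min / OT 0 h 50 min.
Totals: regular 27 h 36 min, overtime 0 h 50 min.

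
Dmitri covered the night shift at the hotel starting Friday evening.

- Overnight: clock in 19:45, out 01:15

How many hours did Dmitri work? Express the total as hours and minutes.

5 h 30 min

Overnight: 19:45 → midnight = 4 h 15 min; midnight → 01:15 = 1 h 15 min; span 5 h 30 min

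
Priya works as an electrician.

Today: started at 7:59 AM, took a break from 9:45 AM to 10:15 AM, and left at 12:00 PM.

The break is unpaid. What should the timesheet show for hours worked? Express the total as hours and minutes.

3 h 31 min

Today: 7:59 AM–12:00 PM = 4 h 1 min; less 30 min break → 3 h 31 min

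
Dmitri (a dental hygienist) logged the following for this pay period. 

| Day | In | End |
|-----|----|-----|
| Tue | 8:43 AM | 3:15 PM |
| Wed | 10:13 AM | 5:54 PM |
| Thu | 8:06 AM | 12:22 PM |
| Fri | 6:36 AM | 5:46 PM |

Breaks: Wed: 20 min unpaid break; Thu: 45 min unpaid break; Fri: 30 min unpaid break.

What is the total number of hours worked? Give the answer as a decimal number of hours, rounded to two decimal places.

28.07 hours

Tue: 8:43 AM–3:15 PM = 6 h 32 min
Wed: 10:13 AM–5:54 PM = 7 h 41 min; less 20 min break → 7 h 21 min
Thu: 8:06 AM–12:22 PM = 4 h 16 min; less 45 min break → 3 h 31 min
Fri: 6:36 AM–5:46 PM = 11 h 10 min; less 30 min break → 10 h 40 min
Total: 6 h 32 min + 7 h 21 min + 3 h 31 min + 10 h 40 min = 28 h 4 min.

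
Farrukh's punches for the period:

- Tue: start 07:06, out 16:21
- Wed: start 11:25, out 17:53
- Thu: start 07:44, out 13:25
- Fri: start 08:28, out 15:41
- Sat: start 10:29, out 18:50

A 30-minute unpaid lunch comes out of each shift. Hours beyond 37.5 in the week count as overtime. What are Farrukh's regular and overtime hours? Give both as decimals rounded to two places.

Tue: 07:06–16:21 = 9 h 15 min; less 30 min break → 8 h 45 min
Wed: 11:25–17:53 = 6 h 28 min; less 30 min break → 5 h 58 min
Thu: 07:44–13:25 = 5 h 41 min; less 30 min break → 5 h 11 min
Fri: 08:28–15:41 = 7 h 13 min; less 30 min break → 6 h 43 min
Sat: 10:29–18:50 = 8 h 21 min; less 30 min break → 7 h 51 min
Total worked: 34 h 28 min = 34.47 h.
Threshold 37.5 h → overtime 0 h 0 min, regular 34 h 28 min.

Regular 34.47 hours, overtime 0.00 hours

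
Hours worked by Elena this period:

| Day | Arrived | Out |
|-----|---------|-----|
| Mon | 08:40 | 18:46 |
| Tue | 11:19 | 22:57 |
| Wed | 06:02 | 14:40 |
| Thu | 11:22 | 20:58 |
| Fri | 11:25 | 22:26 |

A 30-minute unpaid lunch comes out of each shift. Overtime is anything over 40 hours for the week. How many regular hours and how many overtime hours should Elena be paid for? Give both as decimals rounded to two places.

Regular 40.00 hours, overtime 8.48 hours

Mon: 08:40–18:46 = 10 h 6 min; less 30 min break → 9 h 36 min
Tue: 11:19–22:57 = 11 h 38 min; less 30 min break → 11 h 8 min
Wed: 06:02–14:40 = 8 h 38 min; less 30 min break → 8 h 8 min
Thu: 11:22–20:58 = 9 h 36 min; less 30 min break → 9 h 6 min
Fri: 11:25–22:26 = 11 h 1 min; less 30 min break → 10 h 31 min
Total worked: 48 h 29 min = 48.48 h.
Threshold 40 h → overtime 8 h 29 min, regular 40 h 0 min.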